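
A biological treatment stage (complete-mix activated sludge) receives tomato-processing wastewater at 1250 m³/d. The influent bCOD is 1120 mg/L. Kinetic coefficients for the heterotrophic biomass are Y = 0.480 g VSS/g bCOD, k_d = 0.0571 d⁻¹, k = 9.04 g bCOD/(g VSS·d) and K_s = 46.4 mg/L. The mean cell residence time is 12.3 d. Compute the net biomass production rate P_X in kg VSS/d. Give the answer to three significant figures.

Effluent substrate depends only on kinetics and SRT: S = K_s(1 + k_d θ_c) / [θ_c(Yk − k_d) − 1] = 46.4 × (1 + 0.0571 × 12.3) / [12.3 × (0.480 × 9.04 − 0.0571) − 1] = 78.99 / 51.67 = 1.529 mg/L.
The observed yield is Y_obs = Y/(1 + k_d·θ_c) = 0.480 / (1 + 0.0571 × 12.3) = 0.480 / 1.702 = 0.2820 g VSS per g bCOD removed.
Q·(S₀ − S) = 1250 × (1120 − 1.53) × 10⁻³ = 1398 kg/d removed.
Biomass produced: P_X = Y_obs·Q·ΔS = 0.2820 × 1398 ≈ 394.2 kg VSS/d.

P_X ≈ 394 kg VSS/d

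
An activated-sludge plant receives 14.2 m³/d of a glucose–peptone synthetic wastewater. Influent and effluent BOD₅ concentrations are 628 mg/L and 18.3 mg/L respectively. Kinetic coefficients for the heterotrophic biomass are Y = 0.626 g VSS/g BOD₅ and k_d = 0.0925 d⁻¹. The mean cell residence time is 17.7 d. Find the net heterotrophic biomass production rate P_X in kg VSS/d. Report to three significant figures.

Observed yield with endogenous decay: Y_obs = Y / (1 + k_d·θ_c) = 0.626 / (1 + 0.0925 × 17.7) = 0.626 / 2.637 = 0.2374 g VSS/g BOD₅.
Mass of BOD₅ removed per day: Q(S₀ − S) = 14.2 × 609.7 g/m³ = 8.658 kg/d.
Net biomass production P_X = Y_obs × Q·(S₀ − S) = 0.2374 × 8.658 = 2.055 kg VSS/d.

P_X ≈ 2.06 kg VSS/d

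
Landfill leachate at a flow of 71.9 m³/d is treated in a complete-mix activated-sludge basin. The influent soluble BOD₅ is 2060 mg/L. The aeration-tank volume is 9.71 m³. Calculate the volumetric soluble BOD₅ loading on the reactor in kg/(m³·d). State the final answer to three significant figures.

Volumetric loading L_v = Q·S₀ / V = 71.9 × 2060 g/m³ / 9.710 m³ = 15254 g/(m³·d) = 15.25 kg soluble BOD₅/(m³·d).

L_v ≈ 15.3 kg soluble BOD₅/(m³·d)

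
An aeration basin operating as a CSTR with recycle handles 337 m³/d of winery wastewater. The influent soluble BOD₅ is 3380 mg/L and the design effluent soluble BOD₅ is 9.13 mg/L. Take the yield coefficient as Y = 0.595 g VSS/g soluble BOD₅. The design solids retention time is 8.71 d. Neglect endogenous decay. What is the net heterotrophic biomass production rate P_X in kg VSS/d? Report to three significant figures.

P_X ≈ 676 kg VSS/d

No decay correction is needed, so Y_obs = Y = 0.595.
ΔS = 3380 − 9.13 = 3371 mg/L, so the substrate removal rate is 337 × 3371/1000 = 1136 kg soluble BOD₅/d.
Biomass produced: P_X = Y_obs·Q·ΔS = 0.5950 × 1136 ≈ 675.9 kg VSS/d.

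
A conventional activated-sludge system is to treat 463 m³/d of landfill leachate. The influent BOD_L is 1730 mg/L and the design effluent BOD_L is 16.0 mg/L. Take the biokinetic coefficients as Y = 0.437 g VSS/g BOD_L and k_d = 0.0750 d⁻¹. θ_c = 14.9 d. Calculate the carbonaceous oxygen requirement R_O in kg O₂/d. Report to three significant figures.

R_O ≈ 561 kg O₂/d

The observed yield is Y_obs = Y/(1 + k_d·θ_c) = 0.437 / (1 + 0.0750 × 14.9) = 0.437 / 2.117 = 0.2064 g VSS per g BOD_L removed.
Mass of BOD_L removed per day: Q(S₀ − S) = 463 × 1714 g/m³ = 793.6 kg/d.
Biomass synthesised: P_X = Y_obs × 793.6 = 163.8 kg VSS/d.
R_O = Q·(S₀ − S) − 1.42·P_X = 793.6 − 1.42 × 163.8 = 561.0 kg O₂/d.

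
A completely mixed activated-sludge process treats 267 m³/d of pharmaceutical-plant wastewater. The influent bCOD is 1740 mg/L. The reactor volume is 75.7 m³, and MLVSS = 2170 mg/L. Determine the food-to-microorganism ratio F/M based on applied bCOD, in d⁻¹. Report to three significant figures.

F/M = Q·S₀ / (V·X) = 267 × 1740 / (75.70 × 2170) = 2.828 g bCOD·(g VSS·d)⁻¹.

F/M ≈ 2.83 d⁻¹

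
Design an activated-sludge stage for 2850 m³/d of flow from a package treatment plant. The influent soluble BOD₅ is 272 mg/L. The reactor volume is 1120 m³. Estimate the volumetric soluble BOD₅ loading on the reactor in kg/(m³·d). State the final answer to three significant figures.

L_v ≈ 0.692 kg soluble BOD₅/(m³·d)

Volumetric loading L_v = Q·S₀ / V = 2850 × 272 g/m³ / 1120 m³ = 692.1 g/(m³·d) = 0.6921 kg soluble BOD₅/(m³·d).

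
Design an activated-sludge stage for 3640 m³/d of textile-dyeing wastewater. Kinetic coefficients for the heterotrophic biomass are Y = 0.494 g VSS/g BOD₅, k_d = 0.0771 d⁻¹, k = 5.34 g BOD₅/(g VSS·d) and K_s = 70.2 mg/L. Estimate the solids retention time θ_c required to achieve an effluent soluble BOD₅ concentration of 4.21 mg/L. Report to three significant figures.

θ_c ≈ 13.9 d

At the target effluent, Y k S/(K_s+S) = 0.494×5.34×4.21/74.41 = 0.1493 d⁻¹.
1/θ_c = 0.1493 − 0.0771 = 0.07215 d⁻¹, so θ_c = 13.86 d.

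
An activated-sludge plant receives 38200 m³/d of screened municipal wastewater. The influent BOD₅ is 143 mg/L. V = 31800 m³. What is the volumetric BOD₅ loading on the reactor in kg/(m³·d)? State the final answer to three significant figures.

Volumetric loading L_v = Q·S₀ / V = 38200 × 143 g/m³ / 31800 m³ = 171.8 g/(m³·d) = 0.1718 kg BOD₅/(m³·d).

L_v ≈ 0.172 kg BOD₅/(m³·d)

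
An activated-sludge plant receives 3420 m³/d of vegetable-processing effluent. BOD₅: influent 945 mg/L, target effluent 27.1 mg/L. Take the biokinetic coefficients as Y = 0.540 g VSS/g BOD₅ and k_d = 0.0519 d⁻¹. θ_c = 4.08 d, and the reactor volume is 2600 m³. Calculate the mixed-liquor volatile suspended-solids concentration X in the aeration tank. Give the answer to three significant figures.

From V·X·(1 + k_d·θ_c) = Y·Q·(S₀ − S)·θ_c: X = 0.540 × 3420 × (945 − 27.1) × 4.08 / [2600 × (1 + 0.0519 × 4.08)] = 2195 mg/L.

X ≈ 2200 mg/L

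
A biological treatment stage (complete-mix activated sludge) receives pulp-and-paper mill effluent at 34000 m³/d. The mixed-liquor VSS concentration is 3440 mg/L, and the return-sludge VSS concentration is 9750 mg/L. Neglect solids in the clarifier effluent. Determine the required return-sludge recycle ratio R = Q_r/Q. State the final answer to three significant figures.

Mass balance around the secondary clarifier (neglecting effluent solids): R = X / (X_r − X) = 3440 / (9750 − 3440) = 0.5452.

R ≈ 0.545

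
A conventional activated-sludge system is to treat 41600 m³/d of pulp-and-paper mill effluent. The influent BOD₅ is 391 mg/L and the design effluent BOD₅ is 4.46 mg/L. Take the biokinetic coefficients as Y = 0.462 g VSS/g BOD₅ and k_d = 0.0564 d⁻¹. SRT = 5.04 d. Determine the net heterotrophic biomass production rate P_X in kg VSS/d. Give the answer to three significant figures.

Y_obs = Y / (1 + k_d θ_c) = 0.462 / (1 + 0.0564 × 5.04) = 0.462 / 1.284 = 0.3597.
Substrate removed = Q·(S₀ − S) = 41600 m³/d × (391 − 4.46) g/m³ = 1.61×10^7 g/d = 16080 kg/d.
Biomass produced: P_X = Y_obs·Q·ΔS = 0.3597 × 16080 ≈ 5785 kg VSS/d.

P_X ≈ 5780 kg VSS/d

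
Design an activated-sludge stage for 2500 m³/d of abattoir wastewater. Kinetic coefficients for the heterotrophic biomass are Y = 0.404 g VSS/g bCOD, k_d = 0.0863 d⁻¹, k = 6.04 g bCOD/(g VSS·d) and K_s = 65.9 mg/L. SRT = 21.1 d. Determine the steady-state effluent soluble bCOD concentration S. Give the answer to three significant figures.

From the Monod/SRT balance for a CMAS, S = K_s·(1+k_d θ_c)/[θ_c·(Y k − k_d) − 1] = 65.9 × (1 + 0.0863 × 21.1) / [21.1 × (0.404 × 6.04 − 0.0863) − 1] = 185.9 / 48.67 = 3.820 mg/L.

S ≈ 3.82 mg/L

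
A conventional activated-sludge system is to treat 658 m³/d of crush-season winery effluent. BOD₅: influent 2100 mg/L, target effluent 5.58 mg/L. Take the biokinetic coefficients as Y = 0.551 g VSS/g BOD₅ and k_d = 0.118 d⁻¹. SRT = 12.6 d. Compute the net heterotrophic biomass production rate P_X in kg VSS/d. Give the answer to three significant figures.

Correct the yield for decay: Y_obs = Y/(1 + k_d θ_c) = 0.551 / (1 + 0.118 × 12.6) = 0.551 / 2.487 = 0.2216.
Substrate removed = Q·(S₀ − S) = 658 m³/d × (2100 − 5.58) g/m³ = 1.38×10^6 g/d = 1378 kg/d.
Biomass produced: P_X = Y_obs·Q·ΔS = 0.2216 × 1378 ≈ 305.4 kg VSS/d.

P_X ≈ 305 kg VSS/d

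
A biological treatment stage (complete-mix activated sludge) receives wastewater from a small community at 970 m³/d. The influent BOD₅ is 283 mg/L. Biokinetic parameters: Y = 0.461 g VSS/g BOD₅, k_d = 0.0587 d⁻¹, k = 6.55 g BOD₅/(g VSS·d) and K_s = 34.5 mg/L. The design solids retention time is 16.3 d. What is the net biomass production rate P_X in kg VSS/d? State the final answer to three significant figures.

For a completely mixed reactor with recycle the Lawrence–McCarty relation gives S = K_s·(1 + k_d·θ_c) / [θ_c·(Y·k − k_d) − 1] = 34.5 × (1 + 0.0587 × 16.3) / [16.3 × (0.461 × 6.55 − 0.0587) − 1] = 67.51 / 47.26 = 1.428 mg/L.
Correct the yield for decay: Y_obs = Y/(1 + k_d θ_c) = 0.461 / (1 + 0.0587 × 16.3) = 0.461 / 1.957 = 0.2356.
Mass of BOD₅ removed per day: Q(S₀ − S) = 970 × 281.6 g/m³ = 273.1 kg/d.
Biomass produced: P_X = Y_obs·Q·ΔS = 0.2356 × 273.1 ≈ 64.34 kg VSS/d.

P_X ≈ 64.3 kg VSS/d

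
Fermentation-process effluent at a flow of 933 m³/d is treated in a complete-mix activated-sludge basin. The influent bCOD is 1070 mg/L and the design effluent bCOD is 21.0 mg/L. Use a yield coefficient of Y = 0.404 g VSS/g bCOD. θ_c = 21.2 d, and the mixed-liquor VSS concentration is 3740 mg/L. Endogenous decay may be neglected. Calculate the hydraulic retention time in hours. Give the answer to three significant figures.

τ ≈ 57.7 h

Biomass mass balance (decay neglected): V·X = Y·Q·(S₀ − S)·θ_c, so V = 0.404 × 933 × (1070 − 21.0) × 21.2 / 3740 = 2241 m³.
τ = V/Q = 2241/933 = 2.402 d, or 57.65 h.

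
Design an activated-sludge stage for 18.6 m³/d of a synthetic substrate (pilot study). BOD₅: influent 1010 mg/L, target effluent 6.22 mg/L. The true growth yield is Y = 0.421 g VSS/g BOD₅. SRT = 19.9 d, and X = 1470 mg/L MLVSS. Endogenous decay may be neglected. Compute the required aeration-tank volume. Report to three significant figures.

Biomass mass balance (decay neglected): V·X = Y·Q·(S₀ − S)·θ_c, so V = 0.421 × 18.6 × (1010 − 6.22) × 19.9 / 1470 = 106.4 m³.

V ≈ 106 m³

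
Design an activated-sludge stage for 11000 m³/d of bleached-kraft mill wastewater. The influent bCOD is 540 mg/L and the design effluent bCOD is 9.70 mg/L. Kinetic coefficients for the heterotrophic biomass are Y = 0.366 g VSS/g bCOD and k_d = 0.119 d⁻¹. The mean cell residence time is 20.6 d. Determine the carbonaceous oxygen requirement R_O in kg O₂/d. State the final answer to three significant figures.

Observed yield with endogenous decay: Y_obs = Y / (1 + k_d·θ_c) = 0.366 / (1 + 0.119 × 20.6) = 0.366 / 3.451 = 0.1060 g VSS/g bCOD.
Mass of bCOD removed per day: Q(S₀ − S) = 11000 × 530.3 g/m³ = 5833 kg/d.
Biomass synthesised: P_X = Y_obs × 5833 = 618.6 kg VSS/d.
R_O = Q·(S₀ − S) − 1.42·P_X = 5833 − 1.42 × 618.6 = 4955 kg O₂/d.

R_O ≈ 4950 kg O₂/d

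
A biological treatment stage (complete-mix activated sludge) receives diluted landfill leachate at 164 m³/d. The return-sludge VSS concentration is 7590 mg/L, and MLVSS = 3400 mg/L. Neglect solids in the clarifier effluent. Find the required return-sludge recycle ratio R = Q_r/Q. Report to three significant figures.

R = Q_r/Q = X/(X_r − X) = 3400 / (7590 − 3400) = 0.8115.

R ≈ 0.811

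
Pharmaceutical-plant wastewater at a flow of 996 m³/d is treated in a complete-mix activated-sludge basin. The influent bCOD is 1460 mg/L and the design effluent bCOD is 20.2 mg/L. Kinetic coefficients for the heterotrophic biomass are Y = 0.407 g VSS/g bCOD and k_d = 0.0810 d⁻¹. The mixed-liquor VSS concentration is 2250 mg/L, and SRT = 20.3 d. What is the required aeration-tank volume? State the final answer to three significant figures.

From the SRT design equation V = Y Q (S₀−S) θ_c / [X (1 + k_d θ_c)] = 0.407 × 996 × (1460 − 20.2) × 20.3 / [2250 × (1 + 0.0810 × 20.3)] = 1.18×10^7 / 5950 = 1991 m³.

V ≈ 1990 m³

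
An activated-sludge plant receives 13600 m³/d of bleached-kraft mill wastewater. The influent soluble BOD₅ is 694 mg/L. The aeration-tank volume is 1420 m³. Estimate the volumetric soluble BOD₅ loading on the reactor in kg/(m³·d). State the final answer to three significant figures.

L_v ≈ 6.65 kg soluble BOD₅/(m³·d)

L_v = Q S₀ / V = 13600 × 694 × 10⁻³ / 1420 = 6.647 kg/(m³·d).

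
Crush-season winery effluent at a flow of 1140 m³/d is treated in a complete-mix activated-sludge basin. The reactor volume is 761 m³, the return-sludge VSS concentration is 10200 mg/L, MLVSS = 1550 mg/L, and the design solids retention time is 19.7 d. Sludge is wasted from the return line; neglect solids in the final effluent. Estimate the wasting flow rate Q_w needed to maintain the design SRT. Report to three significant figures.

Q_w = (V·X)/(θ_c X_r) = 761.0 × 1550 / (19.7 × 10200) = 5.870 m³/d.

Q_w ≈ 5.87 m³/d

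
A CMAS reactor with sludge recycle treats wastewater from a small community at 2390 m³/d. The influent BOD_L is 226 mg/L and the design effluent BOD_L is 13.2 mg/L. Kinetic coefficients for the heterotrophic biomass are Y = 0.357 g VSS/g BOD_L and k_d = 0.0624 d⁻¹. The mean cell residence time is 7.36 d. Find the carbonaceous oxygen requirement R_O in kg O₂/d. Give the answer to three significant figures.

R_O ≈ 332 kg O₂/d

Correct the yield for decay: Y_obs = Y/(1 + k_d θ_c) = 0.357 / (1 + 0.0624 × 7.36) = 0.357 / 1.459 = 0.2446.
Mass of BOD_L removed per day: Q(S₀ − S) = 2390 × 212.8 g/m³ = 508.6 kg/d.
P_X = Y_obs·Q·(S₀ − S) = 0.2446 × 508.6 = 124.4 kg VSS/d.
R_O = Q·ΔS − 1.42 P_X = 508.6 − 176.7 = 331.9 kg O₂/d.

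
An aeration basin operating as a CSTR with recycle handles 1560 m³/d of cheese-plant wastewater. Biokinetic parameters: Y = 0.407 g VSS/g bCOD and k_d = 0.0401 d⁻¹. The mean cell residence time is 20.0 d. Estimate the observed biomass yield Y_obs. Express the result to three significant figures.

Y_obs ≈ 0.226 g VSS/g bCOD

Y_obs = Y / (1 + k_d θ_c) = 0.407 / (1 + 0.0401 × 20.0) = 0.407 / 1.802 = 0.2259.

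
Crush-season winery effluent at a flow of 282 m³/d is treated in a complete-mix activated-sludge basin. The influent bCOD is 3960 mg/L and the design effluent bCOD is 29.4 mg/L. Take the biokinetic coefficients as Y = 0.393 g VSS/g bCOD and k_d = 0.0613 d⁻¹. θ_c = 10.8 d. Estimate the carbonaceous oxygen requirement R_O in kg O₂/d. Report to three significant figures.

R_O ≈ 736 kg O₂/d

Y_obs = Y / (1 + k_d θ_c) = 0.393 / (1 + 0.0613 × 10.8) = 0.393 / 1.662 = 0.2365.
Mass of bCOD removed per day: Q(S₀ − S) = 282 × 3931 g/m³ = 1108 kg/d.
P_X = Y_obs·Q·(S₀ − S) = 0.2365 × 1108 = 262.1 kg VSS/d.
Carbonaceous O₂ demand = substrate oxidised − cell-mass equivalent = 1108 − 1.42 × 262.1 = 736.3 kg O₂/d.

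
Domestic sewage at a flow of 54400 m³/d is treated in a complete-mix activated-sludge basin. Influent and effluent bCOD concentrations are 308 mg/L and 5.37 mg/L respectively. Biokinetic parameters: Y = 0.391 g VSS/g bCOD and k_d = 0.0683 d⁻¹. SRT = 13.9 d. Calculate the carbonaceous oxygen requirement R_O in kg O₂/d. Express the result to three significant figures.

R_O ≈ 11800 kg O₂/d

Observed yield with endogenous decay: Y_obs = Y / (1 + k_d·θ_c) = 0.391 / (1 + 0.0683 × 13.9) = 0.391 / 1.949 = 0.2006 g VSS/g bCOD.
Q·(S₀ − S) = 54400 × (308 − 5.37) × 10⁻³ = 16463 kg/d removed.
P_X = Y_obs·Q·(S₀ − S) = 0.2006 × 16463 = 3302 kg VSS/d.
R_O = Q·ΔS − 1.42 P_X = 16463 − 4689 = 11774 kg O₂/d.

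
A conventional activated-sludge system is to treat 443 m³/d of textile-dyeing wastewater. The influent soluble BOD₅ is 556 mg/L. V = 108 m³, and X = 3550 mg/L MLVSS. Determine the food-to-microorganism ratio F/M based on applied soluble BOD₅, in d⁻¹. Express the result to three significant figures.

Food-to-microorganism ratio F/M = Q S₀ / (V X) = 443 × 556 / (108.0 × 3550) = 0.6424 d⁻¹.

F/M ≈ 0.642 d⁻¹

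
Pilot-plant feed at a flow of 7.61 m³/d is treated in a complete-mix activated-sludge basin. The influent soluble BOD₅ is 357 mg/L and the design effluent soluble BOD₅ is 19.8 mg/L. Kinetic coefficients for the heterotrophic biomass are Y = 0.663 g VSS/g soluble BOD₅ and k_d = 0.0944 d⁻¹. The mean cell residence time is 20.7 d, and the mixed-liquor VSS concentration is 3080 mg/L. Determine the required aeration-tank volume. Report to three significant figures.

From the SRT design equation V = Y Q (S₀−S) θ_c / [X (1 + k_d θ_c)] = 0.663 × 7.61 × (357 − 19.8) × 20.7 / [3080 × (1 + 0.0944 × 20.7)] = 3.52×10^4 / 9099 = 3.871 m³.

V ≈ 3.87 m³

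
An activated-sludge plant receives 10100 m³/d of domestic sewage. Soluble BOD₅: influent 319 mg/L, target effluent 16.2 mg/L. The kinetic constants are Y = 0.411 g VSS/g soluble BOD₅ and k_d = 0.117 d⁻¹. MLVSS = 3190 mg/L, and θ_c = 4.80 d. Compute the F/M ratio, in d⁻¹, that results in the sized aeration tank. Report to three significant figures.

Steady-state biomass mass balance: V·X·(1 + k_d·θ_c) = Y·Q·(S₀ − S)·θ_c, so V = 0.411 × 10100 × (319 − 16.2) × 4.80 / [3190 × (1 + 0.117 × 4.80)] = 6.03×10^6 / 4982 = 1211 m³.
Food-to-microorganism ratio F/M = Q S₀ / (V X) = 10100 × 319 / (1211 × 3190) = 0.8339 d⁻¹.

F/M ≈ 0.834 d⁻¹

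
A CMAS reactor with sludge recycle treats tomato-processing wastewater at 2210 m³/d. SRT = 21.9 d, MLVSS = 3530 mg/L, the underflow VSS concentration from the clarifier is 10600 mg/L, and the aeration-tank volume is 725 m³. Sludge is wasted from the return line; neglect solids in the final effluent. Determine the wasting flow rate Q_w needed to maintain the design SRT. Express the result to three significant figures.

Q_w ≈ 11.0 m³/d

θ_c = V·X/(Q_w·X_r) when wasting from the recycle, so Q_w = V·X/(θ_c·X_r) = 725.0 × 3530 / (21.9 × 10600) = 11.02 m³/d.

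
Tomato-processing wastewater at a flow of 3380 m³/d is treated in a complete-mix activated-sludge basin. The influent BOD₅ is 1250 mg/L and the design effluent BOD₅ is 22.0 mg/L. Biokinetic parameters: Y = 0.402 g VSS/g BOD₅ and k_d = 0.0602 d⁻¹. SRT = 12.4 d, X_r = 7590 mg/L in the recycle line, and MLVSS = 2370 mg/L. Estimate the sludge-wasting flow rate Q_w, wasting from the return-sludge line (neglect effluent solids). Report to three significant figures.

Q_w ≈ 126 m³/d

Steady-state biomass mass balance: V·X·(1 + k_d·θ_c) = Y·Q·(S₀ − S)·θ_c, so V = 0.402 × 3380 × (1250 − 22.0) × 12.4 / [2370 × (1 + 0.0602 × 12.4)] = 2.07×10^7 / 4139 = 4999 m³.
Wasting from the return line (neglecting effluent solids): Q_w = V·X / (θ_c·X_r) = 4999 × 2370 / (12.4 × 7590) = 125.9 m³/d.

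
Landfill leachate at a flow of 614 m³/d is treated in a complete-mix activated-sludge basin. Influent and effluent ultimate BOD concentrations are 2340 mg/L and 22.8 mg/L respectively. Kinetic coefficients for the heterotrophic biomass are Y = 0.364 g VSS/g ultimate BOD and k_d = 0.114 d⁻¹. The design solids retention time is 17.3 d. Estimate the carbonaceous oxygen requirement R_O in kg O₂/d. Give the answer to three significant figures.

R_O ≈ 1180 kg O₂/d

The observed yield is Y_obs = Y/(1 + k_d·θ_c) = 0.364 / (1 + 0.114 × 17.3) = 0.364 / 2.972 = 0.1225 g VSS per g ultimate BOD removed.
Mass of ultimate BOD removed per day: Q(S₀ − S) = 614 × 2317 g/m³ = 1423 kg/d.
Biomass synthesised: P_X = Y_obs × 1423 = 174.2 kg VSS/d.
R_O = Q·(S₀ − S) − 1.42·P_X = 1423 − 1.42 × 174.2 = 1175 kg O₂/d.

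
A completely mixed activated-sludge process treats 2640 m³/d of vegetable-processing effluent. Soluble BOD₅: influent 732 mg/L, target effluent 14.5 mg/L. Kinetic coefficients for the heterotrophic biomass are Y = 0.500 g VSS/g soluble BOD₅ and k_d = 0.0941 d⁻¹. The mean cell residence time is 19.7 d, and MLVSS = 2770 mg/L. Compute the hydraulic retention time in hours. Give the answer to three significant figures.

τ ≈ 21.5 h

Rearranging the biomass balance for a CMAS with decay, V = Y·Q·ΔS·θ_c / [X·(1+k_d θ_c)] = 0.500 × 2640 × (732 − 14.5) × 19.7 / [2770 × (1 + 0.0941 × 19.7)] = 1.87×10^7 / 7905 = 2360 m³.
HRT = V/Q = 2360 m³ / 2640 m³·d⁻¹ = 0.8940 d × 24 = 21.46 h.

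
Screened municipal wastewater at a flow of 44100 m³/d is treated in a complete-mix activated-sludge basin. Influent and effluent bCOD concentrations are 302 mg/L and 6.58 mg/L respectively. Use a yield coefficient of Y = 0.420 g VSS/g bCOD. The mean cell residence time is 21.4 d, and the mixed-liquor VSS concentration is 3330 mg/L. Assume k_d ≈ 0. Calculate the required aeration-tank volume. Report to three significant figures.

V·X = Y·Q·ΔS·θ_c gives V = 0.420 × 44100 × (302 − 6.58) × 21.4 / 3330 = 35164 m³.

V ≈ 35200 m³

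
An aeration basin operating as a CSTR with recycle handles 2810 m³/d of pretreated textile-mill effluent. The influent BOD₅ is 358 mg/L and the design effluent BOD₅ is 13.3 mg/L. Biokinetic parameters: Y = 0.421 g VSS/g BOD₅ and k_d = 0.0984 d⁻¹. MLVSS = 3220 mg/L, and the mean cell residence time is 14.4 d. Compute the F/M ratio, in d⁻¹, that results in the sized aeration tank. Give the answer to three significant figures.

F/M ≈ 0.414 d⁻¹

Steady-state biomass mass balance: V·X·(1 + k_d·θ_c) = Y·Q·(S₀ − S)·θ_c, so V = 0.421 × 2810 × (358 − 13.3) × 14.4 / [3220 × (1 + 0.0984 × 14.4)] = 5.87×10^6 / 7783 = 754.5 m³.
F/M = Q·S₀ / (V·X) = 2810 × 358 / (754.5 × 3220) = 0.4141 g BOD₅·(g VSS·d)⁻¹.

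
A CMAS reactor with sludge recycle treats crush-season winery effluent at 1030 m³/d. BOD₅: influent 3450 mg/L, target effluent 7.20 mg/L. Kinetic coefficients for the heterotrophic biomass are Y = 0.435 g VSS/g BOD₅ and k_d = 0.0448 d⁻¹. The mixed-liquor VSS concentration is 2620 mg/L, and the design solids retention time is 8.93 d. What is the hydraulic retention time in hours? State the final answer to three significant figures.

From the SRT design equation V = Y Q (S₀−S) θ_c / [X (1 + k_d θ_c)] = 0.435 × 1030 × (3450 − 7.20) × 8.93 / [2620 × (1 + 0.0448 × 8.93)] = 1.38×10^7 / 3668 = 3755 m³.
τ = V/Q = 3755/1030 = 3.646 d, or 87.50 h.

τ ≈ 87.5 h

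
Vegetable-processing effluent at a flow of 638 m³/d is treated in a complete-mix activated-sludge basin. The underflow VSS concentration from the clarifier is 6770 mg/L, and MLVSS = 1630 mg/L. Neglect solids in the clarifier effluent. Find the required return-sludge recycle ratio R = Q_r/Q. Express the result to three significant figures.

R = Q_r/Q = X/(X_r − X) = 1630 / (6770 − 1630) = 0.3171.

R ≈ 0.317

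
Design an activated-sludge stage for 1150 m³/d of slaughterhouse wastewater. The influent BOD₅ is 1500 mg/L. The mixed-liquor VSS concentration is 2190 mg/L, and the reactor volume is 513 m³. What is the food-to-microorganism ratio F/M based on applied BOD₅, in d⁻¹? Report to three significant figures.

F/M ≈ 1.54 d⁻¹

Food-to-microorganism ratio F/M = Q S₀ / (V X) = 1150 × 1500 / (513.0 × 2190) = 1.535 d⁻¹.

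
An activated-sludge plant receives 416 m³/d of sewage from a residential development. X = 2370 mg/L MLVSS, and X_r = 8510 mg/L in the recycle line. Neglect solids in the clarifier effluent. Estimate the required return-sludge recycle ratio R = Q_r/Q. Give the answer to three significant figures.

Mass balance around the secondary clarifier (neglecting effluent solids): R = X / (X_r − X) = 2370 / (8510 − 2370) = 0.3860.

R ≈ 0.386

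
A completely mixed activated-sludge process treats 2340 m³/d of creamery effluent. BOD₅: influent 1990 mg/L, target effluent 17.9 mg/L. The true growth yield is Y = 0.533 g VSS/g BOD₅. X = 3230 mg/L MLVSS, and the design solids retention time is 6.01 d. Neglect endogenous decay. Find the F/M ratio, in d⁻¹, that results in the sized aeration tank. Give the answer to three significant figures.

Biomass mass balance (decay neglected): V·X = Y·Q·(S₀ − S)·θ_c, so V = 0.533 × 2340 × (1990 − 17.9) × 6.01 / 3230 = 4577 m³.
F/M = applied load / biomass = Q·S₀/(V·X) = 2340 × 1990 / (4577 × 3230) = 0.3150 d⁻¹.

F/M ≈ 0.315 d⁻¹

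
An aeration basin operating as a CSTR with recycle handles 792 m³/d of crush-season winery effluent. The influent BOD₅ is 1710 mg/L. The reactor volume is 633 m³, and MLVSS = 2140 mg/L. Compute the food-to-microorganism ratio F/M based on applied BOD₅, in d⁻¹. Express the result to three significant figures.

F/M ≈ 1.000 d⁻¹

Food-to-microorganism ratio F/M = Q S₀ / (V X) = 792 × 1710 / (633.0 × 2140) = 0.9998 d⁻¹.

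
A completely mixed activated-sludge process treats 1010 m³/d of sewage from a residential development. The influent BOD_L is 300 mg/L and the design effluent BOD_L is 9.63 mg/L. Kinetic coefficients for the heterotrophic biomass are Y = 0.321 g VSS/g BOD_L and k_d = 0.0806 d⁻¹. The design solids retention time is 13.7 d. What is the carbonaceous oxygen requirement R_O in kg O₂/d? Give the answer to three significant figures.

R_O ≈ 230 kg O₂/d

The observed yield is Y_obs = Y/(1 + k_d·θ_c) = 0.321 / (1 + 0.0806 × 13.7) = 0.321 / 2.104 = 0.1526 g VSS per g BOD_L removed.
Mass of BOD_L removed per day: Q(S₀ − S) = 1010 × 290.4 g/m³ = 293.3 kg/d.
Net sludge production P_X = 0.1526 × 293.3 = 44.74 kg VSS/d.
Carbonaceous O₂ demand = substrate oxidised − cell-mass equivalent = 293.3 − 1.42 × 44.74 = 229.7 kg O₂/d.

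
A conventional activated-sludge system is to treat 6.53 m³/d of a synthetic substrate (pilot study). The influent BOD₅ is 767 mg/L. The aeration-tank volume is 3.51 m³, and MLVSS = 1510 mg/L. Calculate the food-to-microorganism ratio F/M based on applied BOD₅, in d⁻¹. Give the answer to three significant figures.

F/M ≈ 0.945 d⁻¹

F/M = Q·S₀ / (V·X) = 6.53 × 767 / (3.510 × 1510) = 0.9450 g BOD₅·(g VSS·d)⁻¹.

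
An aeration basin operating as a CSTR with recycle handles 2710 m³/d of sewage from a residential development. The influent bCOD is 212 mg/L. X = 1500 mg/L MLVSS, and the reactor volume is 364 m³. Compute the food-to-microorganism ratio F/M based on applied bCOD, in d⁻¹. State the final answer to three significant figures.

F/M ≈ 1.05 d⁻¹

F/M = applied load / biomass = Q·S₀/(V·X) = 2710 × 212 / (364.0 × 1500) = 1.052 d⁻¹.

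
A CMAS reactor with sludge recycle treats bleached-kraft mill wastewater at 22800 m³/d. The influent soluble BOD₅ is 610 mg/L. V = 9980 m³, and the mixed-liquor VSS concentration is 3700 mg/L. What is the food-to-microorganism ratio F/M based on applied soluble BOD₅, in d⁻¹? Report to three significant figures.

F/M = Q·S₀ / (V·X) = 22800 × 610 / (9980 × 3700) = 0.3766 g soluble BOD₅·(g VSS·d)⁻¹.

F/M ≈ 0.377 d⁻¹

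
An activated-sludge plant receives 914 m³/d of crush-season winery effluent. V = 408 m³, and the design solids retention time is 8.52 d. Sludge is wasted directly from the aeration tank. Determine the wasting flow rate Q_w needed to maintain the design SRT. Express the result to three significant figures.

Q_w ≈ 47.9 m³/d

With mixed-liquor wasting, θ_c = V/Q_w, so Q_w = V/θ_c = 408.0/8.52 = 47.89 m³/d.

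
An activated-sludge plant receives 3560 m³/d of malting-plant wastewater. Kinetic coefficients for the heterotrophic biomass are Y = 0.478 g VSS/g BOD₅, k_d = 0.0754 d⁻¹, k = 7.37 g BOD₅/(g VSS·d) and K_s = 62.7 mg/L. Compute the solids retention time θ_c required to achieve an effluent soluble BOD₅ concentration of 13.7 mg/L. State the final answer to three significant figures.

θ_c ≈ 1.80 d

From 1/θ_c = Y·k·S/(K_s + S) − k_d: Y·k·S/(K_s+S) = 0.478 × 7.37 × 13.7 / (62.7 + 13.7) = 0.6317 d⁻¹.
θ_c = 1/(μ − k_d) = 1/(0.6317 − 0.0754) = 1/0.5563 = 1.798 d.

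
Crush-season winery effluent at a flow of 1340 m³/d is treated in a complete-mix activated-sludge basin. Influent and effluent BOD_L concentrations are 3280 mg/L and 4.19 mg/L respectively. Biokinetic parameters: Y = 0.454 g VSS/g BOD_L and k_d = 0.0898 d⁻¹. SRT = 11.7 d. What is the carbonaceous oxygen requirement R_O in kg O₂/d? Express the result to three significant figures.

R_O ≈ 3010 kg O₂/d

Y_obs = Y / (1 + k_d θ_c) = 0.454 / (1 + 0.0898 × 11.7) = 0.454 / 2.051 = 0.2214.
Substrate removed = Q·(S₀ − S) = 1340 m³/d × (3280 − 4.19) g/m³ = 4.39×10^6 g/d = 4390 kg/d.
P_X = Y_obs·Q·(S₀ − S) = 0.2214 × 4390 = 971.8 kg VSS/d.
R_O = Q·(S₀ − S) − 1.42·P_X = 4390 − 1.42 × 971.8 = 3010 kg O₂/d.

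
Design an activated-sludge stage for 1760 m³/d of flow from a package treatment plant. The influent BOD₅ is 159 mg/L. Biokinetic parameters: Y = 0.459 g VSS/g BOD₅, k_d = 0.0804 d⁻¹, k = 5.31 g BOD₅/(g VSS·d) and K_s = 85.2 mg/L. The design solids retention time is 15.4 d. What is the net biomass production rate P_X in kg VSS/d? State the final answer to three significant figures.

P_X ≈ 55.4 kg VSS/d

For a completely mixed reactor with recycle the Lawrence–McCarty relation gives S = K_s·(1 + k_d·θ_c) / [θ_c·(Y·k − k_d) − 1] = 85.2 × (1 + 0.0804 × 15.4) / [15.4 × (0.459 × 5.31 − 0.0804) − 1] = 190.7 / 35.30 = 5.403 mg/L.
Y_obs = Y / (1 + k_d θ_c) = 0.459 / (1 + 0.0804 × 15.4) = 0.459 / 2.238 = 0.2051.
ΔS = 159 − 5.40 = 153.6 mg/L, so the substrate removal rate is 1760 × 153.6/1000 = 270.3 kg BOD₅/d.
Biomass produced: P_X = Y_obs·Q·ΔS = 0.2051 × 270.3 ≈ 55.44 kg VSS/d.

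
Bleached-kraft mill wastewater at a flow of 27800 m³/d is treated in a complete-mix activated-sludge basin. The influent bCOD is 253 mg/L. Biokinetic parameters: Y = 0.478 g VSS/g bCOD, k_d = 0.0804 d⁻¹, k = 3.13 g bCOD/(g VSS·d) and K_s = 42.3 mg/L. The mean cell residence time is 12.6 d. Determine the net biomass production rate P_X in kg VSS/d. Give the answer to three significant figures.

For a completely mixed reactor with recycle the Lawrence–McCarty relation gives S = K_s·(1 + k_d·θ_c) / [θ_c·(Y·k − k_d) − 1] = 42.3 × (1 + 0.0804 × 12.6) / [12.6 × (0.478 × 3.13 − 0.0804) − 1] = 85.15 / 16.84 = 5.057 mg/L.
Correct the yield for decay: Y_obs = Y/(1 + k_d θ_c) = 0.478 / (1 + 0.0804 × 12.6) = 0.478 / 2.013 = 0.2375.
Substrate removed = Q·(S₀ − S) = 27800 m³/d × (253 − 5.06) g/m³ = 6.89×10^6 g/d = 6893 kg/d.
So the net sludge growth is P_X = 0.2375 × 6893 = 1637 kg VSS/d.

P_X ≈ 1640 kg VSS/d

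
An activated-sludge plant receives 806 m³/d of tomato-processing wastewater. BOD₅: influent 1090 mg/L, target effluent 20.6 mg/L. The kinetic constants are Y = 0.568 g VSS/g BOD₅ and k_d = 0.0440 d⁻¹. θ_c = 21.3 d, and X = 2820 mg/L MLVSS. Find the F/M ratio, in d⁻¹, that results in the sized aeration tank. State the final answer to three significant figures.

F/M ≈ 0.163 d⁻¹

Rearranging the biomass balance for a CMAS with decay, V = Y·Q·ΔS·θ_c / [X·(1+k_d θ_c)] = 0.568 × 806 × (1090 − 20.6) × 21.3 / [2820 × (1 + 0.0440 × 21.3)] = 1.04×10^7 / 5463 = 1909 m³.
F/M = Q·S₀ / (V·X) = 806 × 1090 / (1909 × 2820) = 0.1632 g BOD₅·(g VSS·d)⁻¹.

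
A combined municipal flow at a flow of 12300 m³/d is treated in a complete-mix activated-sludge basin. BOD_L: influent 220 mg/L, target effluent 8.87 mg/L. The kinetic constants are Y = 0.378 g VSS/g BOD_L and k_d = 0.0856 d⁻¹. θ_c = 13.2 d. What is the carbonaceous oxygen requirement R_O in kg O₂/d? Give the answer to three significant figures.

The observed yield is Y_obs = Y/(1 + k_d·θ_c) = 0.378 / (1 + 0.0856 × 13.2) = 0.378 / 2.130 = 0.1775 g VSS per g BOD_L removed.
Q·(S₀ − S) = 12300 × (220 − 8.87) × 10⁻³ = 2597 kg/d removed.
Biomass synthesised: P_X = Y_obs × 2597 = 460.9 kg VSS/d.
R_O = Q·ΔS − 1.42 P_X = 2597 − 654.4 = 1942 kg O₂/d.

R_O ≈ 1940 kg O₂/d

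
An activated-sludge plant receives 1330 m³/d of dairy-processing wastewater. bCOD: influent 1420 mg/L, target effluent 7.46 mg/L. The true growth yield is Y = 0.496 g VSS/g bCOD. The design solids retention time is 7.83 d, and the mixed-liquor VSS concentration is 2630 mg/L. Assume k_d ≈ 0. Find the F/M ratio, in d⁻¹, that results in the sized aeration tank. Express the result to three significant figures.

F/M ≈ 0.259 d⁻¹

With k_d = 0 the design equation reduces to V = Y Q (S₀−S) θ_c / X = 0.496 × 1330 × (1420 − 7.46) × 7.83 / 2630 = 2774 m³.
Food-to-microorganism ratio F/M = Q S₀ / (V X) = 1330 × 1420 / (2774 × 2630) = 0.2588 d⁻¹.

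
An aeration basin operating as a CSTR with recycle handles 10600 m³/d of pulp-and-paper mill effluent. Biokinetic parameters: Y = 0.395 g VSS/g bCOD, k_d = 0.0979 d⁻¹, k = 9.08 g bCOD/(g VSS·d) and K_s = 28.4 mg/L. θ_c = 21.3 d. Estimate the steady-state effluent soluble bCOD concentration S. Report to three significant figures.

For a completely mixed reactor with recycle the Lawrence–McCarty relation gives S = K_s·(1 + k_d·θ_c) / [θ_c·(Y·k − k_d) − 1] = 28.4 × (1 + 0.0979 × 21.3) / [21.3 × (0.395 × 9.08 − 0.0979) − 1] = 87.62 / 73.31 = 1.195 mg/L.

S ≈ 1.20 mg/L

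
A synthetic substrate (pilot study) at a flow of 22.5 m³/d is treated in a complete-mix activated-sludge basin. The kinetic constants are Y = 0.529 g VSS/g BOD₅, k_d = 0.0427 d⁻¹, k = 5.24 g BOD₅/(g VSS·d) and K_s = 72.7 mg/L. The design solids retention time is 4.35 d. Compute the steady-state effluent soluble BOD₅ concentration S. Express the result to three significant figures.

S ≈ 7.93 mg/L

For a completely mixed reactor with recycle the Lawrence–McCarty relation gives S = K_s·(1 + k_d·θ_c) / [θ_c·(Y·k − k_d) − 1] = 72.7 × (1 + 0.0427 × 4.35) / [4.35 × (0.529 × 5.24 − 0.0427) − 1] = 86.20 / 10.87 = 7.929 mg/L.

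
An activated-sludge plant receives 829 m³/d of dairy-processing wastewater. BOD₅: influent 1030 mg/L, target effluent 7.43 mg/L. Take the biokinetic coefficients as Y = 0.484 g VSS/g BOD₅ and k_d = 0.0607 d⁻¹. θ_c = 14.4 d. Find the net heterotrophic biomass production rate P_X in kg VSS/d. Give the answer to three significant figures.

Correct the yield for decay: Y_obs = Y/(1 + k_d θ_c) = 0.484 / (1 + 0.0607 × 14.4) = 0.484 / 1.874 = 0.2583.
ΔS = 1030 − 7.43 = 1023 mg/L, so the substrate removal rate is 829 × 1023/1000 = 847.7 kg BOD₅/d.
Net biomass production P_X = Y_obs × Q·(S₀ − S) = 0.2583 × 847.7 = 218.9 kg VSS/d.

P_X ≈ 219 kg VSS/d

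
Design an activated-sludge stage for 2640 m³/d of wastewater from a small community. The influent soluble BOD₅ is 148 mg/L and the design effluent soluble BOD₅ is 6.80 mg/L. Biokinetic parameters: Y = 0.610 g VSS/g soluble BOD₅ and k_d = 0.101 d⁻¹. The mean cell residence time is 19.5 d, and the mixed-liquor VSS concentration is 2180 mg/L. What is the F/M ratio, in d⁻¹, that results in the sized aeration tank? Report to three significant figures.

From the SRT design equation V = Y Q (S₀−S) θ_c / [X (1 + k_d θ_c)] = 0.610 × 2640 × (148 − 6.80) × 19.5 / [2180 × (1 + 0.101 × 19.5)] = 4.43×10^6 / 6474 = 685.0 m³.
Food-to-microorganism ratio F/M = Q S₀ / (V X) = 2640 × 148 / (685.0 × 2180) = 0.2617 d⁻¹.

F/M ≈ 0.262 d⁻¹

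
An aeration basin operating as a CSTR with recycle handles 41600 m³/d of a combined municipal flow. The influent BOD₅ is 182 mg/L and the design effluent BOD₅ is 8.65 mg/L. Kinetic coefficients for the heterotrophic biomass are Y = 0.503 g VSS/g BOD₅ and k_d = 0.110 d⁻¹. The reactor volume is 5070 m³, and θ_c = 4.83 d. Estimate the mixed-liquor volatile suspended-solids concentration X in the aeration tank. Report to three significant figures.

X ≈ 2260 mg/L

X = Y·Q·ΔS·θ_c / [V·(1 + k_d θ_c)] = 0.503 × 41600 × (182 − 8.65) × 4.83 / [5070 × (1 + 0.110 × 4.83)] = 2257 mg/L.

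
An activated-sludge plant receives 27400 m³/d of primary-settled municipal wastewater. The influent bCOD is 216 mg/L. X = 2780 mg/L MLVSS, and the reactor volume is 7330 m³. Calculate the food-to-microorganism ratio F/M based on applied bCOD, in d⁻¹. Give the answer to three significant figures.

F/M ≈ 0.290 d⁻¹

F/M = Q·S₀ / (V·X) = 27400 × 216 / (7330 × 2780) = 0.2904 g bCOD·(g VSS·d)⁻¹.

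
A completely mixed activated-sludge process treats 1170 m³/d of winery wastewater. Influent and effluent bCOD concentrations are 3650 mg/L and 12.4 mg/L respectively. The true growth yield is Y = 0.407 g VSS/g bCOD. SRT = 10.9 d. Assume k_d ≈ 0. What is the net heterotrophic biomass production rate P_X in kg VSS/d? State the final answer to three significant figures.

With endogenous decay neglected, the observed yield equals the true yield: Y_obs = Y = 0.407 g VSS/g bCOD.
Q·(S₀ − S) = 1170 × (3650 − 12.4) × 10⁻³ = 4256 kg/d removed.
P_X = Y_obs · Q(S₀ − S) = 0.4070 × 4256 = 1732 kg VSS/d.

P_X ≈ 1730 kg VSS/d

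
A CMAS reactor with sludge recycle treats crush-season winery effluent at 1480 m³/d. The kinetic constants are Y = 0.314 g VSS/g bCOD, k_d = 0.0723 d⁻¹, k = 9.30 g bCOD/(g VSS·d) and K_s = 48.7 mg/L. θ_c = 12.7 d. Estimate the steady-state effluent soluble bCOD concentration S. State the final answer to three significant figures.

S ≈ 2.66 mg/L

From the Monod/SRT balance for a CMAS, S = K_s·(1+k_d θ_c)/[θ_c·(Y k − k_d) − 1] = 48.7 × (1 + 0.0723 × 12.7) / [12.7 × (0.314 × 9.30 − 0.0723) − 1] = 93.42 / 35.17 = 2.656 mg/L.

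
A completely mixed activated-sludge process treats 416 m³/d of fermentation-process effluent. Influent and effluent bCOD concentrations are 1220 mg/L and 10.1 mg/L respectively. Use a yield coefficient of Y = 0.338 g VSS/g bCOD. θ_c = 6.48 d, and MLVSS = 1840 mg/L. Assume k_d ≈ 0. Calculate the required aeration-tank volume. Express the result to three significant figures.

Biomass mass balance (decay neglected): V·X = Y·Q·(S₀ − S)·θ_c, so V = 0.338 × 416 × (1220 − 10.1) × 6.48 / 1840 = 599.1 m³.

V ≈ 599 m³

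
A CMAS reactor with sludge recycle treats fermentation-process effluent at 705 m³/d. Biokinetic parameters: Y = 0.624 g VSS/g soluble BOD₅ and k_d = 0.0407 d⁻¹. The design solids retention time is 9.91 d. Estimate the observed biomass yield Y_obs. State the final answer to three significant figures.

Y_obs ≈ 0.445 g VSS/g soluble BOD₅

Y_obs = Y / (1 + k_d θ_c) = 0.624 / (1 + 0.0407 × 9.91) = 0.624 / 1.403 = 0.4447.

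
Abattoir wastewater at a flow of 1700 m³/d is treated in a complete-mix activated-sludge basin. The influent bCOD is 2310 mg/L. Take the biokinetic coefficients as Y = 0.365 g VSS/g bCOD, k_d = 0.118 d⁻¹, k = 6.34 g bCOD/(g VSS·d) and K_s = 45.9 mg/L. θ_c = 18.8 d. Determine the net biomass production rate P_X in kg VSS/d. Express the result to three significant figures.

P_X ≈ 445 kg VSS/d

From the Monod/SRT balance for a CMAS, S = K_s·(1+k_d θ_c)/[θ_c·(Y k − k_d) − 1] = 45.9 × (1 + 0.118 × 18.8) / [18.8 × (0.365 × 6.34 − 0.118) − 1] = 147.7 / 40.29 = 3.667 mg/L.
The observed yield is Y_obs = Y/(1 + k_d·θ_c) = 0.365 / (1 + 0.118 × 18.8) = 0.365 / 3.218 = 0.1134 g VSS per g bCOD removed.
Mass of bCOD removed per day: Q(S₀ − S) = 1700 × 2306 g/m³ = 3921 kg/d.
Biomass produced: P_X = Y_obs·Q·ΔS = 0.1134 × 3921 ≈ 444.7 kg VSS/d.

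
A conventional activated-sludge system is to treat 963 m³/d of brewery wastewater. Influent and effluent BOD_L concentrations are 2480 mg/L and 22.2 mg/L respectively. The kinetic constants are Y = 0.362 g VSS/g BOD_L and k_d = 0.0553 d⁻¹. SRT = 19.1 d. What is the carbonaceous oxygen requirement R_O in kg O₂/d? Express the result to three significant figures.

Observed yield with endogenous decay: Y_obs = Y / (1 + k_d·θ_c) = 0.362 / (1 + 0.0553 × 19.1) = 0.362 / 2.056 = 0.1761 g VSS/g BOD_L.
Mass of BOD_L removed per day: Q(S₀ − S) = 963 × 2458 g/m³ = 2367 kg/d.
P_X = Y_obs·Q·(S₀ − S) = 0.1761 × 2367 = 416.7 kg VSS/d.
Carbonaceous O₂ demand = substrate oxidised − cell-mass equivalent = 2367 − 1.42 × 416.7 = 1775 kg O₂/d.

R_O ≈ 1780 kg O₂/d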